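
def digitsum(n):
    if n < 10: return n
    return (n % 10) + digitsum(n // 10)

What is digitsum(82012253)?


digitsum(82012253) = 3 + digitsum(8201225)
digitsum(8201225) = 5 + digitsum(820122)
digitsum(820122) = 2 + digitsum(82012)
digitsum(82012) = 2 + digitsum(8201)
digitsum(8201) = 1 + digitsum(820)
digitsum(820) = 0 + digitsum(82)
digitsum(82) = 2 + digitsum(8)
digitsum(8) = 8  (base case)
Total: 3 + 5 + 2 + 2 + 1 + 0 + 2 + 8 = 23

23


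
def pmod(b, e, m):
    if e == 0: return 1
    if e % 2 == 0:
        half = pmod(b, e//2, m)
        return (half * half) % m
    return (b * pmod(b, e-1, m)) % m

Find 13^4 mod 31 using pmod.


pmod(13, 4, 31): e is even, compute pmod(13, 2, 31)
  pmod(13, 2, 31): e is even, compute pmod(13, 1, 31)
    pmod(13, 1, 31): e is odd, compute pmod(13, 0, 31)
      pmod(13, 0, 31) = 1
    (13 * 1) % 31 = 13
  half=13, (13*13) % 31 = 14
half=14, (14*14) % 31 = 10

10


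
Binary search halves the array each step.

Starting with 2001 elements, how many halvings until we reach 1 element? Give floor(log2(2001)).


2001 / 2 = 1000
1000 / 2 = 500
500 / 2 = 250
250 / 2 = 125
125 / 2 = 62
62 / 2 = 31
31 / 2 = 15
15 / 2 = 7
7 / 2 = 3
3 / 2 = 1
Reached 1 after 10 halvings

10


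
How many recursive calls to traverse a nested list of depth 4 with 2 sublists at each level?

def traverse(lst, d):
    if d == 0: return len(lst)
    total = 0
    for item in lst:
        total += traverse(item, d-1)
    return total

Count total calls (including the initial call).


At depth 0 (root): 1 call
At depth 1: each of 1 parents calls traverse on 2 children = 2 calls
At depth 2: each of 2 parents calls traverse on 2 children = 4 calls
At depth 3: each of 4 parents calls traverse on 2 children = 8 calls
At depth 4: each of 8 parents calls traverse on 2 children = 16 calls
Total: 1 + 2 + 4 + 8 + 16 = 31

31


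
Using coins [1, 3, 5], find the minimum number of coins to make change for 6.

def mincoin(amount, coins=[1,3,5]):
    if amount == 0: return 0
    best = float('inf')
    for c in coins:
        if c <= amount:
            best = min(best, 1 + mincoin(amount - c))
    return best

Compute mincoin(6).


Building up with DP:
mincoin(0) = 0
mincoin(1) = min(1+mincoin(0)=1+0=1) = 1
mincoin(2) = min(1+mincoin(1)=1+1=2) = 2
mincoin(3) = min(1+mincoin(2)=1+2=3, 1+mincoin(0)=1+0=1) = 1
mincoin(4) = min(1+mincoin(3)=1+1=2, 1+mincoin(1)=1+1=2) = 2
mincoin(5) = min(1+mincoin(4)=1+2=3, 1+mincoin(2)=1+2=3, 1+mincoin(0)=1+0=1) = 1
mincoin(6) = min(1+mincoin(5)=1+1=2, 1+mincoin(3)=1+1=2, 1+mincoin(1)=1+1=2) = 2

2


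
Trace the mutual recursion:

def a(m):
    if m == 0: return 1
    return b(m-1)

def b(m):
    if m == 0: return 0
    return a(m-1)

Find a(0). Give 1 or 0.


a(0) = 1  (base case)
Result: 1

1


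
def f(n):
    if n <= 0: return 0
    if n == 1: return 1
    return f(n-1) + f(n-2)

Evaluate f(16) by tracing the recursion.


Computing f(16) bottom-up:
f(0) = 0
f(1) = 1
f(2) = f(1) + f(0) = 1 + 0 = 1
f(3) = f(2) + f(1) = 1 + 1 = 2
f(4) = f(3) + f(2) = 2 + 1 = 3
f(5) = f(4) + f(3) = 3 + 2 = 5
f(6) = f(5) + f(4) = 5 + 3 = 8
f(7) = f(6) + f(5) = 8 + 5 = 13
f(8) = f(7) + f(6) = 13 + 8 = 21
f(9) = f(8) + f(7) = 21 + 13 = 34
f(10) = f(9) + f(8) = 34 + 21 = 55
f(11) = f(10) + f(9) = 55 + 34 = 89
f(12) = f(11) + f(10) = 89 + 55 = 144
f(13) = f(12) + f(11) = 144 + 89 = 233
f(14) = f(13) + f(12) = 233 + 144 = 377
f(15) = f(14) + f(13) = 377 + 233 = 610
f(16) = f(15) + f(14) = 610 + 377 = 987

987


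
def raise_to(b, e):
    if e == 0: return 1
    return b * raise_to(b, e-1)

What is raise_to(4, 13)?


raise_to(4, 13)
= 4 * raise_to(4, 12)
= 4 * 4 * raise_to(4, 11)
= 4 * 4 * 4 * raise_to(4, 10)
= 4 * 4 * 4 * 4 * raise_to(4, 9)
= 4 * 4 * 4 * 4 * 4 * raise_to(4, 8)
= 4 * 4 * 4 * 4 * 4 * 4 * raise_to(4, 7)
= 4 * 4 * 4 * 4 * 4 * 4 * 4 * raise_to(4, 6)
= 4 * 4 * 4 * 4 * 4 * 4 * 4 * 4 * raise_to(4, 5)
= 4 * 4 * 4 * 4 * 4 * 4 * 4 * 4 * 4 * raise_to(4, 4)
= 4 * 4 * 4 * 4 * 4 * 4 * 4 * 4 * 4 * 4 * raise_to(4, 3)
= 4 * 4 * 4 * 4 * 4 * 4 * 4 * 4 * 4 * 4 * 4 * raise_to(4, 2)
= 4 * 4 * 4 * 4 * 4 * 4 * 4 * 4 * 4 * 4 * 4 * 4 * raise_to(4, 1)
= 4 * 4 * 4 * 4 * 4 * 4 * 4 * 4 * 4 * 4 * 4 * 4 * 4 * raise_to(4, 0)
= 4 * 4 * 4 * 4 * 4 * 4 * 4 * 4 * 4 * 4 * 4 * 4 * 4 * 1
= 67108864

67108864


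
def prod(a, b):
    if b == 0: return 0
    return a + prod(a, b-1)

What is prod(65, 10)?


prod(65, 10) = 65 + prod(65, 9)
prod(65, 9) = 65 + prod(65, 8)
prod(65, 8) = 65 + prod(65, 7)
prod(65, 7) = 65 + prod(65, 6)
prod(65, 6) = 65 + prod(65, 5)
prod(65, 5) = 65 + prod(65, 4)
prod(65, 4) = 65 + prod(65, 3)
prod(65, 3) = 65 + prod(65, 2)
prod(65, 2) = 65 + prod(65, 1)
prod(65, 1) = 65 + prod(65, 0)
prod(65, 0) = 0  (base case)
Total: 65 + 65 + 65 + 65 + 65 + 65 + 65 + 65 + 65 + 65 + 0 = 650

650


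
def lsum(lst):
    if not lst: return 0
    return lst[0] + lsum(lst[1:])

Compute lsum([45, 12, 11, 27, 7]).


lsum([45, 12, 11, 27, 7]) = 45 + lsum([12, 11, 27, 7])
lsum([12, 11, 27, 7]) = 12 + lsum([11, 27, 7])
lsum([11, 27, 7]) = 11 + lsum([27, 7])
lsum([27, 7]) = 27 + lsum([7])
lsum([7]) = 7 + lsum([])
lsum([]) = 0  (base case)
Total: 45 + 12 + 11 + 27 + 7 + 0 = 102

102


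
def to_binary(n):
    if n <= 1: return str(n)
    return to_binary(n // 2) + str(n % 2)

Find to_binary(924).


to_binary(924) = to_binary(462) + '0'
to_binary(462) = to_binary(231) + '0'
to_binary(231) = to_binary(115) + '1'
to_binary(115) = to_binary(57) + '1'
to_binary(57) = to_binary(28) + '1'
to_binary(28) = to_binary(14) + '0'
to_binary(14) = to_binary(7) + '0'
to_binary(7) = to_binary(3) + '1'
to_binary(3) = to_binary(1) + '1'
to_binary(1) = '1'  (base case)
Concatenating: '1' + '1' + '1' + '0' + '0' + '1' + '1' + '1' + '0' + '0' = '1110011100'

1110011100


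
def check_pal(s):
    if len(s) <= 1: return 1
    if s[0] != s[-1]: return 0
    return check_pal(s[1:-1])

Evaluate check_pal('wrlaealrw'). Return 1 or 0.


check_pal('wrlaealrw'): s[0]='w' == s[-1]='w' -> check check_pal('rlaealr')
check_pal('rlaealr'): s[0]='r' == s[-1]='r' -> check check_pal('laeal')
check_pal('laeal'): s[0]='l' == s[-1]='l' -> check check_pal('aea')
check_pal('aea'): s[0]='a' == s[-1]='a' -> check check_pal('e')
check_pal('e'): len <= 1 -> return 1  (base case)
Result: 1 (palindrome)

1


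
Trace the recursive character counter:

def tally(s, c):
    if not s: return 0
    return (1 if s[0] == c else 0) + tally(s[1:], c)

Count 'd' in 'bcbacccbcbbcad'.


s[0]='b' != 'd' -> 0
s[0]='c' != 'd' -> 0
s[0]='b' != 'd' -> 0
s[0]='a' != 'd' -> 0
s[0]='c' != 'd' -> 0
s[0]='c' != 'd' -> 0
s[0]='c' != 'd' -> 0
s[0]='b' != 'd' -> 0
s[0]='c' != 'd' -> 0
s[0]='b' != 'd' -> 0
s[0]='b' != 'd' -> 0
s[0]='c' != 'd' -> 0
s[0]='a' != 'd' -> 0
s[0]='d' == 'd' -> 1
Sum: 0 + 0 + 0 + 0 + 0 + 0 + 0 + 0 + 0 + 0 + 0 + 0 + 0 + 1 = 1

1


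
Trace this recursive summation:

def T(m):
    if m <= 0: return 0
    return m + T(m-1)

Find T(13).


T(13)
= 13 + 12 + 11 + 10 + 9 + 8 + 7 + 6 + 5 + 4 + 3 + 2 + 1 + T(0)
= 13 + 12 + 11 + 10 + 9 + 8 + 7 + 6 + 5 + 4 + 3 + 2 + 1 + 0
= 91

91


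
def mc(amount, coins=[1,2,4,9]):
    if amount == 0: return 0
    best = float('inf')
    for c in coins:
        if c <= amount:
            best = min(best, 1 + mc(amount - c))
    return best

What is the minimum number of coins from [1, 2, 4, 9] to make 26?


Building up with DP:
mc(0) = 0
mc(1) = min(1+mc(0)=1+0=1) = 1
mc(2) = min(1+mc(1)=1+1=2, 1+mc(0)=1+0=1) = 1
mc(3) = min(1+mc(2)=1+1=2, 1+mc(1)=1+1=2) = 2
mc(4) = min(1+mc(3)=1+2=3, 1+mc(2)=1+1=2, 1+mc(0)=1+0=1) = 1
mc(5) = min(1+mc(4)=1+1=2, 1+mc(3)=1+2=3, 1+mc(1)=1+1=2) = 2
mc(6) = min(1+mc(5)=1+2=3, 1+mc(4)=1+1=2, 1+mc(2)=1+1=2) = 2
mc(7) = min(1+mc(6)=1+2=3, 1+mc(5)=1+2=3, 1+mc(3)=1+2=3) = 3
mc(8) = min(1+mc(7)=1+3=4, 1+mc(6)=1+2=3, 1+mc(4)=1+1=2) = 2
mc(9) = min(1+mc(8)=1+2=3, 1+mc(7)=1+3=4, 1+mc(5)=1+2=3, 1+mc(0)=1+0=1) = 1
mc(10) = min(1+mc(9)=1+1=2, 1+mc(8)=1+2=3, 1+mc(6)=1+2=3, 1+mc(1)=1+1=2) = 2
mc(11) = min(1+mc(10)=1+2=3, 1+mc(9)=1+1=2, 1+mc(7)=1+3=4, 1+mc(2)=1+1=2) = 2
mc(12) = min(1+mc(11)=1+2=3, 1+mc(10)=1+2=3, 1+mc(8)=1+2=3, 1+mc(3)=1+2=3) = 3
mc(13) = min(1+mc(12)=1+3=4, 1+mc(11)=1+2=3, 1+mc(9)=1+1=2, 1+mc(4)=1+1=2) = 2
mc(14) = min(1+mc(13)=1+2=3, 1+mc(12)=1+3=4, 1+mc(10)=1+2=3, 1+mc(5)=1+2=3) = 3
mc(15) = min(1+mc(14)=1+3=4, 1+mc(13)=1+2=3, 1+mc(11)=1+2=3, 1+mc(6)=1+2=3) = 3
mc(16) = min(1+mc(15)=1+3=4, 1+mc(14)=1+3=4, 1+mc(12)=1+3=4, 1+mc(7)=1+3=4) = 4
mc(17) = min(1+mc(16)=1+4=5, 1+mc(15)=1+3=4, 1+mc(13)=1+2=3, 1+mc(8)=1+2=3) = 3
mc(18) = min(1+mc(17)=1+3=4, 1+mc(16)=1+4=5, 1+mc(14)=1+3=4, 1+mc(9)=1+1=2) = 2
mc(19) = min(1+mc(18)=1+2=3, 1+mc(17)=1+3=4, 1+mc(15)=1+3=4, 1+mc(10)=1+2=3) = 3
mc(20) = min(1+mc(19)=1+3=4, 1+mc(18)=1+2=3, 1+mc(16)=1+4=5, 1+mc(11)=1+2=3) = 3
mc(21) = min(1+mc(20)=1+3=4, 1+mc(19)=1+3=4, 1+mc(17)=1+3=4, 1+mc(12)=1+3=4) = 4
mc(22) = min(1+mc(21)=1+4=5, 1+mc(20)=1+3=4, 1+mc(18)=1+2=3, 1+mc(13)=1+2=3) = 3
mc(23) = min(1+mc(22)=1+3=4, 1+mc(21)=1+4=5, 1+mc(19)=1+3=4, 1+mc(14)=1+3=4) = 4
mc(24) = min(1+mc(23)=1+4=5, 1+mc(22)=1+3=4, 1+mc(20)=1+3=4, 1+mc(15)=1+3=4) = 4
mc(25) = min(1+mc(24)=1+4=5, 1+mc(23)=1+4=5, 1+mc(21)=1+4=5, 1+mc(16)=1+4=5) = 5
mc(26) = min(1+mc(25)=1+5=6, 1+mc(24)=1+4=5, 1+mc(22)=1+3=4, 1+mc(17)=1+3=4) = 4

4


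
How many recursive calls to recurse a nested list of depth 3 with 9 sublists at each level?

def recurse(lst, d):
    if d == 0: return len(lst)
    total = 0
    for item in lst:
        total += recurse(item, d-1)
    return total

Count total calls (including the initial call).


At depth 0 (root): 1 call
At depth 1: each of 1 parents calls recurse on 9 children = 9 calls
At depth 2: each of 9 parents calls recurse on 9 children = 81 calls
At depth 3: each of 81 parents calls recurse on 9 children = 729 calls
Total: 1 + 9 + 81 + 729 = 820

820


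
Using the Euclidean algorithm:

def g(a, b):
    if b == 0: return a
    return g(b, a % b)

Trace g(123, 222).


g(123, 222) = g(222, 123)
g(222, 123) = g(123, 99)
g(123, 99) = g(99, 24)
g(99, 24) = g(24, 3)
g(24, 3) = g(3, 0)
g(3, 0) = 3  (base case)

3


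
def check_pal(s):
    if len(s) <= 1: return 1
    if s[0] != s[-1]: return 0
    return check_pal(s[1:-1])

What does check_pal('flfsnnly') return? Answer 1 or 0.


check_pal('flfsnnly'): s[0]='f' != s[-1]='y' -> return 0
Result: 0 (not a palindrome)

0


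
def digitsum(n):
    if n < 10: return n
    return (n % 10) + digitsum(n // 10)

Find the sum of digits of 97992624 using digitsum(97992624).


digitsum(97992624) = 4 + digitsum(9799262)
digitsum(9799262) = 2 + digitsum(979926)
digitsum(979926) = 6 + digitsum(97992)
digitsum(97992) = 2 + digitsum(9799)
digitsum(9799) = 9 + digitsum(979)
digitsum(979) = 9 + digitsum(97)
digitsum(97) = 7 + digitsum(9)
digitsum(9) = 9  (base case)
Total: 4 + 2 + 6 + 2 + 9 + 9 + 7 + 9 = 48

48


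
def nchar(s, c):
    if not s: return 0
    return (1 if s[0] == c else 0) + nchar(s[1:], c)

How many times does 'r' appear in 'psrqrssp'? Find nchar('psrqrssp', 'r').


s[0]='p' != 'r' -> 0
s[0]='s' != 'r' -> 0
s[0]='r' == 'r' -> 1
s[0]='q' != 'r' -> 0
s[0]='r' == 'r' -> 1
s[0]='s' != 'r' -> 0
s[0]='s' != 'r' -> 0
s[0]='p' != 'r' -> 0
Sum: 0 + 0 + 1 + 0 + 1 + 0 + 0 + 0 = 2

2


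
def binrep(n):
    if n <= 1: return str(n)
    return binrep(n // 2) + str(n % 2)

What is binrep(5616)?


binrep(5616) = binrep(2808) + '0'
binrep(2808) = binrep(1404) + '0'
binrep(1404) = binrep(702) + '0'
binrep(702) = binrep(351) + '0'
binrep(351) = binrep(175) + '1'
binrep(175) = binrep(87) + '1'
binrep(87) = binrep(43) + '1'
binrep(43) = binrep(21) + '1'
binrep(21) = binrep(10) + '1'
binrep(10) = binrep(5) + '0'
binrep(5) = binrep(2) + '1'
binrep(2) = binrep(1) + '0'
binrep(1) = '1'  (base case)
Concatenating: '1' + '0' + '1' + '0' + '1' + '1' + '1' + '1' + '1' + '0' + '0' + '0' + '0' = '1010111110000'

1010111110000


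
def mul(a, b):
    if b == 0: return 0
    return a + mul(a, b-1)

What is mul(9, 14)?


mul(9, 14) = 9 + mul(9, 13)
mul(9, 13) = 9 + mul(9, 12)
mul(9, 12) = 9 + mul(9, 11)
mul(9, 11) = 9 + mul(9, 10)
mul(9, 10) = 9 + mul(9, 9)
mul(9, 9) = 9 + mul(9, 8)
mul(9, 8) = 9 + mul(9, 7)
mul(9, 7) = 9 + mul(9, 6)
mul(9, 6) = 9 + mul(9, 5)
mul(9, 5) = 9 + mul(9, 4)
mul(9, 4) = 9 + mul(9, 3)
mul(9, 3) = 9 + mul(9, 2)
mul(9, 2) = 9 + mul(9, 1)
mul(9, 1) = 9 + mul(9, 0)
mul(9, 0) = 0  (base case)
Total: 9 + 9 + 9 + 9 + 9 + 9 + 9 + 9 + 9 + 9 + 9 + 9 + 9 + 9 + 0 = 126

126


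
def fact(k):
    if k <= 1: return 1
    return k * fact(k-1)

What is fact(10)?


fact(10)
= 10 * fact(9)
= 10 * 9 * fact(8)
= 10 * 9 * 8 * fact(7)
= 10 * 9 * 8 * 7 * fact(6)
= 10 * 9 * 8 * 7 * 6 * fact(5)
= 10 * 9 * 8 * 7 * 6 * 5 * fact(4)
= 10 * 9 * 8 * 7 * 6 * 5 * 4 * fact(3)
= 10 * 9 * 8 * 7 * 6 * 5 * 4 * 3 * fact(2)
= 10 * 9 * 8 * 7 * 6 * 5 * 4 * 3 * 2 * fact(1)
= 10 * 9 * 8 * 7 * 6 * 5 * 4 * 3 * 2 * 1
= 3628800

3628800


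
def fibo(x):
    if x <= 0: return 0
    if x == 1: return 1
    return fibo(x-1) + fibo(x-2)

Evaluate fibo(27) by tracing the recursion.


Computing fibo(27) bottom-up:
fibo(0) = 0
fibo(1) = 1
fibo(2) = fibo(1) + fibo(0) = 1 + 0 = 1
fibo(3) = fibo(2) + fibo(1) = 1 + 1 = 2
fibo(4) = fibo(3) + fibo(2) = 2 + 1 = 3
fibo(5) = fibo(4) + fibo(3) = 3 + 2 = 5
fibo(6) = fibo(5) + fibo(4) = 5 + 3 = 8
fibo(7) = fibo(6) + fibo(5) = 8 + 5 = 13
fibo(8) = fibo(7) + fibo(6) = 13 + 8 = 21
fibo(9) = fibo(8) + fibo(7) = 21 + 13 = 34
fibo(10) = fibo(9) + fibo(8) = 34 + 21 = 55
fibo(11) = fibo(10) + fibo(9) = 55 + 34 = 89
fibo(12) = fibo(11) + fibo(10) = 89 + 55 = 144
fibo(13) = fibo(12) + fibo(11) = 144 + 89 = 233
fibo(14) = fibo(13) + fibo(12) = 233 + 144 = 377
fibo(15) = fibo(14) + fibo(13) = 377 + 233 = 610
fibo(16) = fibo(15) + fibo(14) = 610 + 377 = 987
fibo(17) = fibo(16) + fibo(15) = 987 + 610 = 1597
fibo(18) = fibo(17) + fibo(16) = 1597 + 987 = 2584
fibo(19) = fibo(18) + fibo(17) = 2584 + 1597 = 4181
fibo(20) = fibo(19) + fibo(18) = 4181 + 2584 = 6765
fibo(21) = fibo(20) + fibo(19) = 6765 + 4181 = 10946
fibo(22) = fibo(21) + fibo(20) = 10946 + 6765 = 17711
fibo(23) = fibo(22) + fibo(21) = 17711 + 10946 = 28657
fibo(24) = fibo(23) + fibo(22) = 28657 + 17711 = 46368
fibo(25) = fibo(24) + fibo(23) = 46368 + 28657 = 75025
fibo(26) = fibo(25) + fibo(24) = 75025 + 46368 = 121393
fibo(27) = fibo(26) + fibo(25) = 121393 + 75025 = 196418

196418


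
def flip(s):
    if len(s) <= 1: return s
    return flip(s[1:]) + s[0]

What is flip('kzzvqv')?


flip('kzzvqv') = flip('zzvqv') + 'k'
flip('zzvqv') = flip('zvqv') + 'z'
flip('zvqv') = flip('vqv') + 'z'
flip('vqv') = flip('qv') + 'v'
flip('qv') = flip('v') + 'q'
flip('v') = 'v'  (base case)
Concatenating: 'v' + 'q' + 'v' + 'z' + 'z' + 'k' = 'vqvzzk'

vqvzzk


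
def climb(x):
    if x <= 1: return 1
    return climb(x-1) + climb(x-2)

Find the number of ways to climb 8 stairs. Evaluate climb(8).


Building up from base cases:
climb(0) = 1
climb(1) = 1
climb(2) = climb(1) + climb(0) = 1 + 1 = 2
climb(3) = climb(2) + climb(1) = 2 + 1 = 3
climb(4) = climb(3) + climb(2) = 3 + 2 = 5
climb(5) = climb(4) + climb(3) = 5 + 3 = 8
climb(6) = climb(5) + climb(4) = 8 + 5 = 13
climb(7) = climb(6) + climb(5) = 13 + 8 = 21
climb(8) = climb(7) + climb(6) = 21 + 13 = 34

34


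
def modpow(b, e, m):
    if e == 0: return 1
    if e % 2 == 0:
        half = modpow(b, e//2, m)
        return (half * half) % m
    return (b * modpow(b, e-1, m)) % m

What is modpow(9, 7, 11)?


modpow(9, 7, 11): e is odd, compute modpow(9, 6, 11)
  modpow(9, 6, 11): e is even, compute modpow(9, 3, 11)
    modpow(9, 3, 11): e is odd, compute modpow(9, 2, 11)
      modpow(9, 2, 11): e is even, compute modpow(9, 1, 11)
        modpow(9, 1, 11): e is odd, compute modpow(9, 0, 11)
          modpow(9, 0, 11) = 1
        (9 * 1) % 11 = 9
      half=9, (9*9) % 11 = 4
    (9 * 4) % 11 = 3
  half=3, (3*3) % 11 = 9
(9 * 9) % 11 = 4

4


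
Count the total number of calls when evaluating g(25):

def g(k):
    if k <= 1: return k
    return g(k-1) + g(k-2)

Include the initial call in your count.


Let C(n) = total calls for g(n)
C(0) = 1, C(1) = 1
C(2) = 1 + C(1) + C(0) = 1 + 1 + 1 = 3
C(3) = 1 + C(2) + C(1) = 1 + 3 + 1 = 5
C(4) = 1 + C(3) + C(2) = 1 + 5 + 3 = 9
C(5) = 1 + C(4) + C(3) = 1 + 9 + 5 = 15
C(6) = 1 + C(5) + C(4) = 1 + 15 + 9 = 25
C(7) = 1 + C(6) + C(5) = 1 + 25 + 15 = 41
C(8) = 1 + C(7) + C(6) = 1 + 41 + 25 = 67
C(9) = 1 + C(8) + C(7) = 1 + 67 + 41 = 109
C(10) = 1 + C(9) + C(8) = 1 + 109 + 67 = 177
C(11) = 1 + C(10) + C(9) = 1 + 177 + 109 = 287
C(12) = 1 + C(11) + C(10) = 1 + 287 + 177 = 465
C(13) = 1 + C(12) + C(11) = 1 + 465 + 287 = 753
C(14) = 1 + C(13) + C(12) = 1 + 753 + 465 = 1219
C(15) = 1 + C(14) + C(13) = 1 + 1219 + 753 = 1973
C(16) = 1 + C(15) + C(14) = 1 + 1973 + 1219 = 3193
C(17) = 1 + C(16) + C(15) = 1 + 3193 + 1973 = 5167
C(18) = 1 + C(17) + C(16) = 1 + 5167 + 3193 = 8361
C(19) = 1 + C(18) + C(17) = 1 + 8361 + 5167 = 13529
C(20) = 1 + C(19) + C(18) = 1 + 13529 + 8361 = 21891
C(21) = 1 + C(20) + C(19) = 1 + 21891 + 13529 = 35421
C(22) = 1 + C(21) + C(20) = 1 + 35421 + 21891 = 57313
C(23) = 1 + C(22) + C(21) = 1 + 57313 + 35421 = 92735
C(24) = 1 + C(23) + C(22) = 1 + 92735 + 57313 = 150049
C(25) = 1 + C(24) + C(23) = 1 + 150049 + 92735 = 242785

242785


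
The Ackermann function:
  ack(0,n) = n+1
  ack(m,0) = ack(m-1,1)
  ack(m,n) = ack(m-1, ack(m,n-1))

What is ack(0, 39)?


ack(0, 39) = 40
Result: ack(0, 39) = 40

40


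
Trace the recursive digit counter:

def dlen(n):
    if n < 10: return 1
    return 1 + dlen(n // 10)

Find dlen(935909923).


dlen(935909923) = 1 + dlen(93590992)
dlen(93590992) = 1 + dlen(9359099)
dlen(9359099) = 1 + dlen(935909)
dlen(935909) = 1 + dlen(93590)
dlen(93590) = 1 + dlen(9359)
dlen(9359) = 1 + dlen(935)
dlen(935) = 1 + dlen(93)
dlen(93) = 1 + dlen(9)
dlen(9) = 1  (base case: 9 < 10)
Unwinding: 1 + 1 + 1 + 1 + 1 + 1 + 1 + 1 + 1 = 9

9


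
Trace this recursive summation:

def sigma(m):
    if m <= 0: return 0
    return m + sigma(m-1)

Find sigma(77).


sigma(77)
= 77 + 76 + 75 + 74 + 73 + 72 + 71 + 70 + 69 + 68 + 67 + 66 + 65 + 64 + 63 + 62 + 61 + 60 + 59 + 58 + 57 + 56 + 55 + 54 + 53 + 52 + 51 + 50 + 49 + 48 + 47 + 46 + 45 + 44 + 43 + 42 + 41 + 40 + 39 + 38 + 37 + 36 + 35 + 34 + 33 + 32 + 31 + 30 + 29 + 28 + 27 + 26 + 25 + 24 + 23 + 22 + 21 + 20 + 19 + 18 + 17 + 16 + 15 + 14 + 13 + 12 + 11 + 10 + 9 + 8 + 7 + 6 + 5 + 4 + 3 + 2 + 1 + sigma(0)
= 77 + 76 + 75 + 74 + 73 + 72 + 71 + 70 + 69 + 68 + 67 + 66 + 65 + 64 + 63 + 62 + 61 + 60 + 59 + 58 + 57 + 56 + 55 + 54 + 53 + 52 + 51 + 50 + 49 + 48 + 47 + 46 + 45 + 44 + 43 + 42 + 41 + 40 + 39 + 38 + 37 + 36 + 35 + 34 + 33 + 32 + 31 + 30 + 29 + 28 + 27 + 26 + 25 + 24 + 23 + 22 + 21 + 20 + 19 + 18 + 17 + 16 + 15 + 14 + 13 + 12 + 11 + 10 + 9 + 8 + 7 + 6 + 5 + 4 + 3 + 2 + 1 + 0
= 3003

3003


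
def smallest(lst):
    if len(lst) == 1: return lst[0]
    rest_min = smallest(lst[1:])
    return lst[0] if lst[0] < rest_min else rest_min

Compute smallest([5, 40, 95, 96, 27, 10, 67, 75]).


smallest([5, 40, 95, 96, 27, 10, 67, 75]): compare 5 with smallest([40, 95, 96, 27, 10, 67, 75])
smallest([40, 95, 96, 27, 10, 67, 75]): compare 40 with smallest([95, 96, 27, 10, 67, 75])
smallest([95, 96, 27, 10, 67, 75]): compare 95 with smallest([96, 27, 10, 67, 75])
smallest([96, 27, 10, 67, 75]): compare 96 with smallest([27, 10, 67, 75])
smallest([27, 10, 67, 75]): compare 27 with smallest([10, 67, 75])
smallest([10, 67, 75]): compare 10 with smallest([67, 75])
smallest([67, 75]): compare 67 with smallest([75])
smallest([75]) = 75  (base case)
Compare 67 with 75 -> 67
Compare 10 with 67 -> 10
Compare 27 with 10 -> 10
Compare 96 with 10 -> 10
Compare 95 with 10 -> 10
Compare 40 with 10 -> 10
Compare 5 with 10 -> 5

5


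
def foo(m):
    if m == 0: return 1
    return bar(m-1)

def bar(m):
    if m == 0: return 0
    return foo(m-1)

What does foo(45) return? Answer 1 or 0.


foo(45) = bar(44)
bar(44) = foo(43)
foo(43) = bar(42)
bar(42) = foo(41)
foo(41) = bar(40)
bar(40) = foo(39)
foo(39) = bar(38)
bar(38) = foo(37)
foo(37) = bar(36)
bar(36) = foo(35)
foo(35) = bar(34)
bar(34) = foo(33)
foo(33) = bar(32)
bar(32) = foo(31)
foo(31) = bar(30)
bar(30) = foo(29)
foo(29) = bar(28)
bar(28) = foo(27)
foo(27) = bar(26)
bar(26) = foo(25)
foo(25) = bar(24)
bar(24) = foo(23)
foo(23) = bar(22)
bar(22) = foo(21)
foo(21) = bar(20)
bar(20) = foo(19)
foo(19) = bar(18)
bar(18) = foo(17)
foo(17) = bar(16)
bar(16) = foo(15)
foo(15) = bar(14)
bar(14) = foo(13)
foo(13) = bar(12)
bar(12) = foo(11)
foo(11) = bar(10)
bar(10) = foo(9)
foo(9) = bar(8)
bar(8) = foo(7)
foo(7) = bar(6)
bar(6) = foo(5)
foo(5) = bar(4)
bar(4) = foo(3)
foo(3) = bar(2)
bar(2) = foo(1)
foo(1) = bar(0)
bar(0) = 0  (base case)
Result: 0

0


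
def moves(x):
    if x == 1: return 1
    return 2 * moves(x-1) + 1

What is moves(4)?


moves(4) = 2 * moves(3) + 1
moves(3) = 2 * moves(2) + 1
moves(2) = 2 * moves(1) + 1
moves(1) = 1  (base case)
moves(2) = 2 * 1 + 1 = 3
moves(3) = 2 * 3 + 1 = 7
moves(4) = 2 * 7 + 1 = 15

15


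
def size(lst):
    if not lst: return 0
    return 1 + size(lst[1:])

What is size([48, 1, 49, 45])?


size([48, 1, 49, 45]) = 1 + size([1, 49, 45])
size([1, 49, 45]) = 1 + size([49, 45])
size([49, 45]) = 1 + size([45])
size([45]) = 1 + size([])
size([]) = 0  (base case)
Unwinding: 1 + 1 + 1 + 1 + 0 = 4

4


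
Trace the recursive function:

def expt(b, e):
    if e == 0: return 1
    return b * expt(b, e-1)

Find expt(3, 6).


expt(3, 6)
= 3 * expt(3, 5)
= 3 * 3 * expt(3, 4)
= 3 * 3 * 3 * expt(3, 3)
= 3 * 3 * 3 * 3 * expt(3, 2)
= 3 * 3 * 3 * 3 * 3 * expt(3, 1)
= 3 * 3 * 3 * 3 * 3 * 3 * expt(3, 0)
= 3 * 3 * 3 * 3 * 3 * 3 * 1
= 729

729


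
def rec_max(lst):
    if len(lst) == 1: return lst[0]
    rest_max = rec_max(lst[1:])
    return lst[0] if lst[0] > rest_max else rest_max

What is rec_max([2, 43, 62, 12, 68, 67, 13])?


rec_max([2, 43, 62, 12, 68, 67, 13]): compare 2 with rec_max([43, 62, 12, 68, 67, 13])
rec_max([43, 62, 12, 68, 67, 13]): compare 43 with rec_max([62, 12, 68, 67, 13])
rec_max([62, 12, 68, 67, 13]): compare 62 with rec_max([12, 68, 67, 13])
rec_max([12, 68, 67, 13]): compare 12 with rec_max([68, 67, 13])
rec_max([68, 67, 13]): compare 68 with rec_max([67, 13])
rec_max([67, 13]): compare 67 with rec_max([13])
rec_max([13]) = 13  (base case)
Compare 67 with 13 -> 67
Compare 68 with 67 -> 68
Compare 12 with 68 -> 68
Compare 62 with 68 -> 68
Compare 43 with 68 -> 68
Compare 2 with 68 -> 68

68


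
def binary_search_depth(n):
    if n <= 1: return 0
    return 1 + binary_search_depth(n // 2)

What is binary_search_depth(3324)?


3324 / 2 = 1662
1662 / 2 = 831
831 / 2 = 415
415 / 2 = 207
207 / 2 = 103
103 / 2 = 51
51 / 2 = 25
25 / 2 = 12
12 / 2 = 6
6 / 2 = 3
3 / 2 = 1
Reached 1 after 11 halvings

11


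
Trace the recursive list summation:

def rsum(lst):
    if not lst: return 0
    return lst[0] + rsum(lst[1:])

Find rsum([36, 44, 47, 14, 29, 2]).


rsum([36, 44, 47, 14, 29, 2]) = 36 + rsum([44, 47, 14, 29, 2])
rsum([44, 47, 14, 29, 2]) = 44 + rsum([47, 14, 29, 2])
rsum([47, 14, 29, 2]) = 47 + rsum([14, 29, 2])
rsum([14, 29, 2]) = 14 + rsum([29, 2])
rsum([29, 2]) = 29 + rsum([2])
rsum([2]) = 2 + rsum([])
rsum([]) = 0  (base case)
Total: 36 + 44 + 47 + 14 + 29 + 2 + 0 = 172

172


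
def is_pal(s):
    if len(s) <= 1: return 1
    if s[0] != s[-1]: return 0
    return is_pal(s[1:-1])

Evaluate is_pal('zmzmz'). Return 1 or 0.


is_pal('zmzmz'): s[0]='z' == s[-1]='z' -> check is_pal('mzm')
is_pal('mzm'): s[0]='m' == s[-1]='m' -> check is_pal('z')
is_pal('z'): len <= 1 -> return 1  (base case)
Result: 1 (palindrome)

1


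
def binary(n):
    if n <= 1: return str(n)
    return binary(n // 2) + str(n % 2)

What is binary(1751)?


binary(1751) = binary(875) + '1'
binary(875) = binary(437) + '1'
binary(437) = binary(218) + '1'
binary(218) = binary(109) + '0'
binary(109) = binary(54) + '1'
binary(54) = binary(27) + '0'
binary(27) = binary(13) + '1'
binary(13) = binary(6) + '1'
binary(6) = binary(3) + '0'
binary(3) = binary(1) + '1'
binary(1) = '1'  (base case)
Concatenating: '1' + '1' + '0' + '1' + '1' + '0' + '1' + '0' + '1' + '1' + '1' = '11011010111'

11011010111


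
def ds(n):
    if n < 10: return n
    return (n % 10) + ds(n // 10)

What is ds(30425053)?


ds(30425053) = 3 + ds(3042505)
ds(3042505) = 5 + ds(304250)
ds(304250) = 0 + ds(30425)
ds(30425) = 5 + ds(3042)
ds(3042) = 2 + ds(304)
ds(304) = 4 + ds(30)
ds(30) = 0 + ds(3)
ds(3) = 3  (base case)
Total: 3 + 5 + 0 + 5 + 2 + 4 + 0 + 3 = 22

22


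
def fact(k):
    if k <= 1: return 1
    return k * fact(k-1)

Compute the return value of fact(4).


fact(4)
= 4 * fact(3)
= 4 * 3 * fact(2)
= 4 * 3 * 2 * fact(1)
= 4 * 3 * 2 * 1
= 24

24


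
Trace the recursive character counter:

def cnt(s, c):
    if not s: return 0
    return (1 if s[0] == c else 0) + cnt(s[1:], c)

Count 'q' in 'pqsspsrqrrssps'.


s[0]='p' != 'q' -> 0
s[0]='q' == 'q' -> 1
s[0]='s' != 'q' -> 0
s[0]='s' != 'q' -> 0
s[0]='p' != 'q' -> 0
s[0]='s' != 'q' -> 0
s[0]='r' != 'q' -> 0
s[0]='q' == 'q' -> 1
s[0]='r' != 'q' -> 0
s[0]='r' != 'q' -> 0
s[0]='s' != 'q' -> 0
s[0]='s' != 'q' -> 0
s[0]='p' != 'q' -> 0
s[0]='s' != 'q' -> 0
Sum: 0 + 1 + 0 + 0 + 0 + 0 + 0 + 1 + 0 + 0 + 0 + 0 + 0 + 0 = 2

2


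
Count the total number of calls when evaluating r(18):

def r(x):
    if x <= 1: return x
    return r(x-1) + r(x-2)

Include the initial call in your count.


Let C(n) = total calls for r(n)
C(0) = 1, C(1) = 1
C(2) = 1 + C(1) + C(0) = 1 + 1 + 1 = 3
C(3) = 1 + C(2) + C(1) = 1 + 3 + 1 = 5
C(4) = 1 + C(3) + C(2) = 1 + 5 + 3 = 9
C(5) = 1 + C(4) + C(3) = 1 + 9 + 5 = 15
C(6) = 1 + C(5) + C(4) = 1 + 15 + 9 = 25
C(7) = 1 + C(6) + C(5) = 1 + 25 + 15 = 41
C(8) = 1 + C(7) + C(6) = 1 + 41 + 25 = 67
C(9) = 1 + C(8) + C(7) = 1 + 67 + 41 = 109
C(10) = 1 + C(9) + C(8) = 1 + 109 + 67 = 177
C(11) = 1 + C(10) + C(9) = 1 + 177 + 109 = 287
C(12) = 1 + C(11) + C(10) = 1 + 287 + 177 = 465
C(13) = 1 + C(12) + C(11) = 1 + 465 + 287 = 753
C(14) = 1 + C(13) + C(12) = 1 + 753 + 465 = 1219
C(15) = 1 + C(14) + C(13) = 1 + 1219 + 753 = 1973
C(16) = 1 + C(15) + C(14) = 1 + 1973 + 1219 = 3193
C(17) = 1 + C(16) + C(15) = 1 + 3193 + 1973 = 5167
C(18) = 1 + C(17) + C(16) = 1 + 5167 + 3193 = 8361

8361


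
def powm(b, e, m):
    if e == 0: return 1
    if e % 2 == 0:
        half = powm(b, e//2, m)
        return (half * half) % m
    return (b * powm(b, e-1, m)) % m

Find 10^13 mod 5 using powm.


powm(10, 13, 5): e is odd, compute powm(10, 12, 5)
  powm(10, 12, 5): e is even, compute powm(10, 6, 5)
    powm(10, 6, 5): e is even, compute powm(10, 3, 5)
      powm(10, 3, 5): e is odd, compute powm(10, 2, 5)
        powm(10, 2, 5): e is even, compute powm(10, 1, 5)
          powm(10, 1, 5): e is odd, compute powm(10, 0, 5)
          powm(10, 0, 5) = 1
          (10 * 1) % 5 = 0
        half=0, (0*0) % 5 = 0
      (10 * 0) % 5 = 0
    half=0, (0*0) % 5 = 0
  half=0, (0*0) % 5 = 0
(10 * 0) % 5 = 0

0


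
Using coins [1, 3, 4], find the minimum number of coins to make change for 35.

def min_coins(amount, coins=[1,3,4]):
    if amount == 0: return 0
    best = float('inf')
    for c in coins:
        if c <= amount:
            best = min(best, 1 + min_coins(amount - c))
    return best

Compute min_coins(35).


Building up with DP:
min_coins(0) = 0
min_coins(1) = min(1+min_coins(0)=1+0=1) = 1
min_coins(2) = min(1+min_coins(1)=1+1=2) = 2
min_coins(3) = min(1+min_coins(2)=1+2=3, 1+min_coins(0)=1+0=1) = 1
min_coins(4) = min(1+min_coins(3)=1+1=2, 1+min_coins(1)=1+1=2, 1+min_coins(0)=1+0=1) = 1
min_coins(5) = min(1+min_coins(4)=1+1=2, 1+min_coins(2)=1+2=3, 1+min_coins(1)=1+1=2) = 2
min_coins(6) = min(1+min_coins(5)=1+2=3, 1+min_coins(3)=1+1=2, 1+min_coins(2)=1+2=3) = 2
min_coins(7) = min(1+min_coins(6)=1+2=3, 1+min_coins(4)=1+1=2, 1+min_coins(3)=1+1=2) = 2
min_coins(8) = min(1+min_coins(7)=1+2=3, 1+min_coins(5)=1+2=3, 1+min_coins(4)=1+1=2) = 2
min_coins(9) = min(1+min_coins(8)=1+2=3, 1+min_coins(6)=1+2=3, 1+min_coins(5)=1+2=3) = 3
min_coins(10) = min(1+min_coins(9)=1+3=4, 1+min_coins(7)=1+2=3, 1+min_coins(6)=1+2=3) = 3
min_coins(11) = min(1+min_coins(10)=1+3=4, 1+min_coins(8)=1+2=3, 1+min_coins(7)=1+2=3) = 3
min_coins(12) = min(1+min_coins(11)=1+3=4, 1+min_coins(9)=1+3=4, 1+min_coins(8)=1+2=3) = 3
min_coins(13) = min(1+min_coins(12)=1+3=4, 1+min_coins(10)=1+3=4, 1+min_coins(9)=1+3=4) = 4
min_coins(14) = min(1+min_coins(13)=1+4=5, 1+min_coins(11)=1+3=4, 1+min_coins(10)=1+3=4) = 4
min_coins(15) = min(1+min_coins(14)=1+4=5, 1+min_coins(12)=1+3=4, 1+min_coins(11)=1+3=4) = 4
min_coins(16) = min(1+min_coins(15)=1+4=5, 1+min_coins(13)=1+4=5, 1+min_coins(12)=1+3=4) = 4
min_coins(17) = min(1+min_coins(16)=1+4=5, 1+min_coins(14)=1+4=5, 1+min_coins(13)=1+4=5) = 5
min_coins(18) = min(1+min_coins(17)=1+5=6, 1+min_coins(15)=1+4=5, 1+min_coins(14)=1+4=5) = 5
min_coins(19) = min(1+min_coins(18)=1+5=6, 1+min_coins(16)=1+4=5, 1+min_coins(15)=1+4=5) = 5
min_coins(20) = min(1+min_coins(19)=1+5=6, 1+min_coins(17)=1+5=6, 1+min_coins(16)=1+4=5) = 5
min_coins(21) = min(1+min_coins(20)=1+5=6, 1+min_coins(18)=1+5=6, 1+min_coins(17)=1+5=6) = 6
min_coins(22) = min(1+min_coins(21)=1+6=7, 1+min_coins(19)=1+5=6, 1+min_coins(18)=1+5=6) = 6
min_coins(23) = min(1+min_coins(22)=1+6=7, 1+min_coins(20)=1+5=6, 1+min_coins(19)=1+5=6) = 6
min_coins(24) = min(1+min_coins(23)=1+6=7, 1+min_coins(21)=1+6=7, 1+min_coins(20)=1+5=6) = 6
min_coins(25) = min(1+min_coins(24)=1+6=7, 1+min_coins(22)=1+6=7, 1+min_coins(21)=1+6=7) = 7
min_coins(26) = min(1+min_coins(25)=1+7=8, 1+min_coins(23)=1+6=7, 1+min_coins(22)=1+6=7) = 7
min_coins(27) = min(1+min_coins(26)=1+7=8, 1+min_coins(24)=1+6=7, 1+min_coins(23)=1+6=7) = 7
min_coins(28) = min(1+min_coins(27)=1+7=8, 1+min_coins(25)=1+7=8, 1+min_coins(24)=1+6=7) = 7
min_coins(29) = min(1+min_coins(28)=1+7=8, 1+min_coins(26)=1+7=8, 1+min_coins(25)=1+7=8) = 8
min_coins(30) = min(1+min_coins(29)=1+8=9, 1+min_coins(27)=1+7=8, 1+min_coins(26)=1+7=8) = 8
min_coins(31) = min(1+min_coins(30)=1+8=9, 1+min_coins(28)=1+7=8, 1+min_coins(27)=1+7=8) = 8
min_coins(32) = min(1+min_coins(31)=1+8=9, 1+min_coins(29)=1+8=9, 1+min_coins(28)=1+7=8) = 8
min_coins(33) = min(1+min_coins(32)=1+8=9, 1+min_coins(30)=1+8=9, 1+min_coins(29)=1+8=9) = 9
min_coins(34) = min(1+min_coins(33)=1+9=10, 1+min_coins(31)=1+8=9, 1+min_coins(30)=1+8=9) = 9
min_coins(35) = min(1+min_coins(34)=1+9=10, 1+min_coins(32)=1+8=9, 1+min_coins(31)=1+8=9) = 9

9


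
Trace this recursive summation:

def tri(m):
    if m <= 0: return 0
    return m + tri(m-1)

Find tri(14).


tri(14)
= 14 + 13 + 12 + 11 + 10 + 9 + 8 + 7 + 6 + 5 + 4 + 3 + 2 + 1 + tri(0)
= 14 + 13 + 12 + 11 + 10 + 9 + 8 + 7 + 6 + 5 + 4 + 3 + 2 + 1 + 0
= 105

105


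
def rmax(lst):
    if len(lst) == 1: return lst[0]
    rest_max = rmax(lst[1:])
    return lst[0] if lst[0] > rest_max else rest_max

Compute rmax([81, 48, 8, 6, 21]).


rmax([81, 48, 8, 6, 21]): compare 81 with rmax([48, 8, 6, 21])
rmax([48, 8, 6, 21]): compare 48 with rmax([8, 6, 21])
rmax([8, 6, 21]): compare 8 with rmax([6, 21])
rmax([6, 21]): compare 6 with rmax([21])
rmax([21]) = 21  (base case)
Compare 6 with 21 -> 21
Compare 8 with 21 -> 21
Compare 48 with 21 -> 48
Compare 81 with 48 -> 81

81


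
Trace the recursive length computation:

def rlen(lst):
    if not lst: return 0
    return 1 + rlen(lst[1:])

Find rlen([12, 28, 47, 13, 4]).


rlen([12, 28, 47, 13, 4]) = 1 + rlen([28, 47, 13, 4])
rlen([28, 47, 13, 4]) = 1 + rlen([47, 13, 4])
rlen([47, 13, 4]) = 1 + rlen([13, 4])
rlen([13, 4]) = 1 + rlen([4])
rlen([4]) = 1 + rlen([])
rlen([]) = 0  (base case)
Unwinding: 1 + 1 + 1 + 1 + 1 + 0 = 5

5


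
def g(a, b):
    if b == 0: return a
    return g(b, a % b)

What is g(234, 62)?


g(234, 62) = g(62, 48)
g(62, 48) = g(48, 14)
g(48, 14) = g(14, 6)
g(14, 6) = g(6, 2)
g(6, 2) = g(2, 0)
g(2, 0) = 2  (base case)

2


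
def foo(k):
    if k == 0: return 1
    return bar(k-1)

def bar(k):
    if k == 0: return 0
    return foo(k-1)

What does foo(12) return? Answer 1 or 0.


foo(12) = bar(11)
bar(11) = foo(10)
foo(10) = bar(9)
bar(9) = foo(8)
foo(8) = bar(7)
bar(7) = foo(6)
foo(6) = bar(5)
bar(5) = foo(4)
foo(4) = bar(3)
bar(3) = foo(2)
foo(2) = bar(1)
bar(1) = foo(0)
foo(0) = 1  (base case)
Result: 1

1


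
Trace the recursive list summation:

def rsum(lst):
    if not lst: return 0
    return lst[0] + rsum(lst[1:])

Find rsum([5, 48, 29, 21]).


rsum([5, 48, 29, 21]) = 5 + rsum([48, 29, 21])
rsum([48, 29, 21]) = 48 + rsum([29, 21])
rsum([29, 21]) = 29 + rsum([21])
rsum([21]) = 21 + rsum([])
rsum([]) = 0  (base case)
Total: 5 + 48 + 29 + 21 + 0 = 103

103


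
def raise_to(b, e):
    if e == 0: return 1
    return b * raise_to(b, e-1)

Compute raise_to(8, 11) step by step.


raise_to(8, 11)
= 8 * raise_to(8, 10)
= 8 * 8 * raise_to(8, 9)
= 8 * 8 * 8 * raise_to(8, 8)
= 8 * 8 * 8 * 8 * raise_to(8, 7)
= 8 * 8 * 8 * 8 * 8 * raise_to(8, 6)
= 8 * 8 * 8 * 8 * 8 * 8 * raise_to(8, 5)
= 8 * 8 * 8 * 8 * 8 * 8 * 8 * raise_to(8, 4)
= 8 * 8 * 8 * 8 * 8 * 8 * 8 * 8 * raise_to(8, 3)
= 8 * 8 * 8 * 8 * 8 * 8 * 8 * 8 * 8 * raise_to(8, 2)
= 8 * 8 * 8 * 8 * 8 * 8 * 8 * 8 * 8 * 8 * raise_to(8, 1)
= 8 * 8 * 8 * 8 * 8 * 8 * 8 * 8 * 8 * 8 * 8 * raise_to(8, 0)
= 8 * 8 * 8 * 8 * 8 * 8 * 8 * 8 * 8 * 8 * 8 * 1
= 8589934592

8589934592


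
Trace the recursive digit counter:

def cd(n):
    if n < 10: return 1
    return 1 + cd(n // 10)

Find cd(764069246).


cd(764069246) = 1 + cd(76406924)
cd(76406924) = 1 + cd(7640692)
cd(7640692) = 1 + cd(764069)
cd(764069) = 1 + cd(76406)
cd(76406) = 1 + cd(7640)
cd(7640) = 1 + cd(764)
cd(764) = 1 + cd(76)
cd(76) = 1 + cd(7)
cd(7) = 1  (base case: 7 < 10)
Unwinding: 1 + 1 + 1 + 1 + 1 + 1 + 1 + 1 + 1 = 9

9


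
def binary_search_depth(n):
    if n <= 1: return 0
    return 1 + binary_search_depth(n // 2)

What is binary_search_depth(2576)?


2576 / 2 = 1288
1288 / 2 = 644
644 / 2 = 322
322 / 2 = 161
161 / 2 = 80
80 / 2 = 40
40 / 2 = 20
20 / 2 = 10
10 / 2 = 5
5 / 2 = 2
2 / 2 = 1
Reached 1 after 11 halvings

11


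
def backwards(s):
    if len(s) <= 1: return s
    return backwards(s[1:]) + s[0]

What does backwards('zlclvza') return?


backwards('zlclvza') = backwards('lclvza') + 'z'
backwards('lclvza') = backwards('clvza') + 'l'
backwards('clvza') = backwards('lvza') + 'c'
backwards('lvza') = backwards('vza') + 'l'
backwards('vza') = backwards('za') + 'v'
backwards('za') = backwards('a') + 'z'
backwards('a') = 'a'  (base case)
Concatenating: 'a' + 'z' + 'v' + 'l' + 'c' + 'l' + 'z' = 'azvlclz'

azvlclz


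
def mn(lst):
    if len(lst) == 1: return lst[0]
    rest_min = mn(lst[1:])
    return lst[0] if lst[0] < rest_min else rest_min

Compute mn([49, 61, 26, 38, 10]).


mn([49, 61, 26, 38, 10]): compare 49 with mn([61, 26, 38, 10])
mn([61, 26, 38, 10]): compare 61 with mn([26, 38, 10])
mn([26, 38, 10]): compare 26 with mn([38, 10])
mn([38, 10]): compare 38 with mn([10])
mn([10]) = 10  (base case)
Compare 38 with 10 -> 10
Compare 26 with 10 -> 10
Compare 61 with 10 -> 10
Compare 49 with 10 -> 10

10


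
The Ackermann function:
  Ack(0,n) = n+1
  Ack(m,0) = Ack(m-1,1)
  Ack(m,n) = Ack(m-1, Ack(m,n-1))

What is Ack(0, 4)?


Ack(0, 4) = 5
Result: Ack(0, 4) = 5

5


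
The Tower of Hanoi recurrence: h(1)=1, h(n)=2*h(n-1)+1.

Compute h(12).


h(12) = 2 * h(11) + 1
h(11) = 2 * h(10) + 1
h(10) = 2 * h(9) + 1
h(9) = 2 * h(8) + 1
h(8) = 2 * h(7) + 1
h(7) = 2 * h(6) + 1
h(6) = 2 * h(5) + 1
h(5) = 2 * h(4) + 1
h(4) = 2 * h(3) + 1
h(3) = 2 * h(2) + 1
h(2) = 2 * h(1) + 1
h(1) = 1  (base case)
h(2) = 2 * 1 + 1 = 3
h(3) = 2 * 3 + 1 = 7
h(4) = 2 * 7 + 1 = 15
h(5) = 2 * 15 + 1 = 31
h(6) = 2 * 31 + 1 = 63
h(7) = 2 * 63 + 1 = 127
h(8) = 2 * 127 + 1 = 255
h(9) = 2 * 255 + 1 = 511
h(10) = 2 * 511 + 1 = 1023
h(11) = 2 * 1023 + 1 = 2047
h(12) = 2 * 2047 + 1 = 4095

4095


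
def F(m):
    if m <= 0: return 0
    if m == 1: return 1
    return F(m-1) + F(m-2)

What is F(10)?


Computing F(10) bottom-up:
F(0) = 0
F(1) = 1
F(2) = F(1) + F(0) = 1 + 0 = 1
F(3) = F(2) + F(1) = 1 + 1 = 2
F(4) = F(3) + F(2) = 2 + 1 = 3
F(5) = F(4) + F(3) = 3 + 2 = 5
F(6) = F(5) + F(4) = 5 + 3 = 8
F(7) = F(6) + F(5) = 8 + 5 = 13
F(8) = F(7) + F(6) = 13 + 8 = 21
F(9) = F(8) + F(7) = 21 + 13 = 34
F(10) = F(9) + F(8) = 34 + 21 = 55

55


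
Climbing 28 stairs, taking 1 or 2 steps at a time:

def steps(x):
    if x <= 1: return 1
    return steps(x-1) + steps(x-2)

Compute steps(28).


Building up from base cases:
steps(0) = 1
steps(1) = 1
steps(2) = steps(1) + steps(0) = 1 + 1 = 2
steps(3) = steps(2) + steps(1) = 2 + 1 = 3
steps(4) = steps(3) + steps(2) = 3 + 2 = 5
steps(5) = steps(4) + steps(3) = 5 + 3 = 8
steps(6) = steps(5) + steps(4) = 8 + 5 = 13
steps(7) = steps(6) + steps(5) = 13 + 8 = 21
steps(8) = steps(7) + steps(6) = 21 + 13 = 34
steps(9) = steps(8) + steps(7) = 34 + 21 = 55
steps(10) = steps(9) + steps(8) = 55 + 34 = 89
steps(11) = steps(10) + steps(9) = 89 + 55 = 144
steps(12) = steps(11) + steps(10) = 144 + 89 = 233
steps(13) = steps(12) + steps(11) = 233 + 144 = 377
steps(14) = steps(13) + steps(12) = 377 + 233 = 610
steps(15) = steps(14) + steps(13) = 610 + 377 = 987
steps(16) = steps(15) + steps(14) = 987 + 610 = 1597
steps(17) = steps(16) + steps(15) = 1597 + 987 = 2584
steps(18) = steps(17) + steps(16) = 2584 + 1597 = 4181
steps(19) = steps(18) + steps(17) = 4181 + 2584 = 6765
steps(20) = steps(19) + steps(18) = 6765 + 4181 = 10946
steps(21) = steps(20) + steps(19) = 10946 + 6765 = 17711
steps(22) = steps(21) + steps(20) = 17711 + 10946 = 28657
steps(23) = steps(22) + steps(21) = 28657 + 17711 = 46368
steps(24) = steps(23) + steps(22) = 46368 + 28657 = 75025
steps(25) = steps(24) + steps(23) = 75025 + 46368 = 121393
steps(26) = steps(25) + steps(24) = 121393 + 75025 = 196418
steps(27) = steps(26) + steps(25) = 196418 + 121393 = 317811
steps(28) = steps(27) + steps(26) = 317811 + 196418 = 514229

514229


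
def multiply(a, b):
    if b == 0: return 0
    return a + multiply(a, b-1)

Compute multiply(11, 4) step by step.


multiply(11, 4) = 11 + multiply(11, 3)
multiply(11, 3) = 11 + multiply(11, 2)
multiply(11, 2) = 11 + multiply(11, 1)
multiply(11, 1) = 11 + multiply(11, 0)
multiply(11, 0) = 0  (base case)
Total: 11 + 11 + 11 + 11 + 0 = 44

44


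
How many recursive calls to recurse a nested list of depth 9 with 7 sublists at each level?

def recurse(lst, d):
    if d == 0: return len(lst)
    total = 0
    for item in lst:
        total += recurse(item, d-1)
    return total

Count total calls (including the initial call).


At depth 0 (root): 1 call
At depth 1: each of 1 parents calls recurse on 7 children = 7 calls
At depth 2: each of 7 parents calls recurse on 7 children = 49 calls
At depth 3: each of 49 parents calls recurse on 7 children = 343 calls
At depth 4: each of 343 parents calls recurse on 7 children = 2401 calls
At depth 5: each of 2401 parents calls recurse on 7 children = 16807 calls
At depth 6: each of 16807 parents calls recurse on 7 children = 117649 calls
At depth 7: each of 117649 parents calls recurse on 7 children = 823543 calls
At depth 8: each of 823543 parents calls recurse on 7 children = 5764801 calls
At depth 9: each of 5764801 parents calls recurse on 7 children = 40353607 calls
Total: 1 + 7 + 49 + 343 + 2401 + 16807 + 117649 + 823543 + 5764801 + 40353607 = 47079208

47079208


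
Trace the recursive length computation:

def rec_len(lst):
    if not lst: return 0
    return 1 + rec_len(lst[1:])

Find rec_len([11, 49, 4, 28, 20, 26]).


rec_len([11, 49, 4, 28, 20, 26]) = 1 + rec_len([49, 4, 28, 20, 26])
rec_len([49, 4, 28, 20, 26]) = 1 + rec_len([4, 28, 20, 26])
rec_len([4, 28, 20, 26]) = 1 + rec_len([28, 20, 26])
rec_len([28, 20, 26]) = 1 + rec_len([20, 26])
rec_len([20, 26]) = 1 + rec_len([26])
rec_len([26]) = 1 + rec_len([])
rec_len([]) = 0  (base case)
Unwinding: 1 + 1 + 1 + 1 + 1 + 1 + 0 = 6

6


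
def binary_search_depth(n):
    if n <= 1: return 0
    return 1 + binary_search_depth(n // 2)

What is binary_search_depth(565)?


565 / 2 = 282
282 / 2 = 141
141 / 2 = 70
70 / 2 = 35
35 / 2 = 17
17 / 2 = 8
8 / 2 = 4
4 / 2 = 2
2 / 2 = 1
Reached 1 after 9 halvings

9


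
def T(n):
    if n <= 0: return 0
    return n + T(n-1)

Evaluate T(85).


T(85)
= 85 + 84 + 83 + 82 + 81 + 80 + 79 + 78 + 77 + 76 + 75 + 74 + 73 + 72 + 71 + 70 + 69 + 68 + 67 + 66 + 65 + 64 + 63 + 62 + 61 + 60 + 59 + 58 + 57 + 56 + 55 + 54 + 53 + 52 + 51 + 50 + 49 + 48 + 47 + 46 + 45 + 44 + 43 + 42 + 41 + 40 + 39 + 38 + 37 + 36 + 35 + 34 + 33 + 32 + 31 + 30 + 29 + 28 + 27 + 26 + 25 + 24 + 23 + 22 + 21 + 20 + 19 + 18 + 17 + 16 + 15 + 14 + 13 + 12 + 11 + 10 + 9 + 8 + 7 + 6 + 5 + 4 + 3 + 2 + 1 + T(0)
= 85 + 84 + 83 + 82 + 81 + 80 + 79 + 78 + 77 + 76 + 75 + 74 + 73 + 72 + 71 + 70 + 69 + 68 + 67 + 66 + 65 + 64 + 63 + 62 + 61 + 60 + 59 + 58 + 57 + 56 + 55 + 54 + 53 + 52 + 51 + 50 + 49 + 48 + 47 + 46 + 45 + 44 + 43 + 42 + 41 + 40 + 39 + 38 + 37 + 36 + 35 + 34 + 33 + 32 + 31 + 30 + 29 + 28 + 27 + 26 + 25 + 24 + 23 + 22 + 21 + 20 + 19 + 18 + 17 + 16 + 15 + 14 + 13 + 12 + 11 + 10 + 9 + 8 + 7 + 6 + 5 + 4 + 3 + 2 + 1 + 0
= 3655

3655
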